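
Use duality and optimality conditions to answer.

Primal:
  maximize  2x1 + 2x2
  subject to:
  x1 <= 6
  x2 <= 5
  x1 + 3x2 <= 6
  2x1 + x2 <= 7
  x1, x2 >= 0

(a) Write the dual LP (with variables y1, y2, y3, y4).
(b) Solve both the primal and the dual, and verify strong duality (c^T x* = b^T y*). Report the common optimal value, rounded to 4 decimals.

The standard primal-dual pair for 'max c^T x s.t. A x <= b, x >= 0' is:
  Dual:  min b^T y  s.t.  A^T y >= c,  y >= 0.

So the dual LP is:
  minimize  6y1 + 5y2 + 6y3 + 7y4
  subject to:
    y1 + y3 + 2y4 >= 2
    y2 + 3y3 + y4 >= 2
    y1, y2, y3, y4 >= 0

Solving the primal: x* = (3, 1).
  primal value c^T x* = 8.
Solving the dual: y* = (0, 0, 0.4, 0.8).
  dual value b^T y* = 8.
Strong duality: c^T x* = b^T y*. Confirmed.

8


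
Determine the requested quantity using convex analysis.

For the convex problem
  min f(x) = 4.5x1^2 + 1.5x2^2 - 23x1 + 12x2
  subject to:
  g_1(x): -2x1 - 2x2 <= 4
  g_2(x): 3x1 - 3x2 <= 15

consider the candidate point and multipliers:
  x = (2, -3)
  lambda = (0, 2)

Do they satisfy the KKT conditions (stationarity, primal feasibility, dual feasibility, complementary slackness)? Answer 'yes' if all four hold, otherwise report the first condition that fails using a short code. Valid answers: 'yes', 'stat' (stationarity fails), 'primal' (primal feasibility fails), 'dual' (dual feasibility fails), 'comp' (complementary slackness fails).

Gradient of f: grad f(x) = Q x + c = (-5, 3)
Constraint values g_i(x) = a_i^T x - b_i:
  g_1((2, -3)) = -2
  g_2((2, -3)) = 0
Stationarity residual: grad f(x) + sum_i lambda_i a_i = (1, -3)
  -> stationarity FAILS
Primal feasibility (all g_i <= 0): OK
Dual feasibility (all lambda_i >= 0): OK
Complementary slackness (lambda_i * g_i(x) = 0 for all i): OK

Verdict: the first failing condition is stationarity -> stat.

stat


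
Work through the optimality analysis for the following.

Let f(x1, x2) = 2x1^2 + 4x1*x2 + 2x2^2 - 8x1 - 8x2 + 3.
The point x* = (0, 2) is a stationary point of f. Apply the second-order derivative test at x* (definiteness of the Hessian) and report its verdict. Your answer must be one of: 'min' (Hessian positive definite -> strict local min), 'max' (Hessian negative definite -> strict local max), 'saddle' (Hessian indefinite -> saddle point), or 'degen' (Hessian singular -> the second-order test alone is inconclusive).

Compute the Hessian H = grad^2 f:
  H = [[4, 4], [4, 4]]
Verify stationarity: grad f(x*) = H x* + g = (0, 0).
Eigenvalues of H: 0, 8.
H has a zero eigenvalue (singular; positive semidefinite but not definite), so H is neither positive definite, negative definite, nor indefinite. The second-order test alone is inconclusive -> degen.
(Indeed, f is constant along the null direction of H through x*, so x* is not a strict local extremum.)

degen


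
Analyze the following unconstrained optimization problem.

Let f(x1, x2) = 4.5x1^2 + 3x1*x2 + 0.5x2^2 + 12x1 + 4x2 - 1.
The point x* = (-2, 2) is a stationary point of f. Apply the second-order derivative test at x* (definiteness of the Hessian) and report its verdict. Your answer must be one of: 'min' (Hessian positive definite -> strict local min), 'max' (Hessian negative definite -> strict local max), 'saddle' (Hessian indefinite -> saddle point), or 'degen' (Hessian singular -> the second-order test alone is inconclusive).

Compute the Hessian H = grad^2 f:
  H = [[9, 3], [3, 1]]
Verify stationarity: grad f(x*) = H x* + g = (0, 0).
Eigenvalues of H: 0, 10.
H has a zero eigenvalue (singular; positive semidefinite but not definite), so H is neither positive definite, negative definite, nor indefinite. The second-order test alone is inconclusive -> degen.
(Indeed, f is constant along the null direction of H through x*, so x* is not a strict local extremum.)

degen


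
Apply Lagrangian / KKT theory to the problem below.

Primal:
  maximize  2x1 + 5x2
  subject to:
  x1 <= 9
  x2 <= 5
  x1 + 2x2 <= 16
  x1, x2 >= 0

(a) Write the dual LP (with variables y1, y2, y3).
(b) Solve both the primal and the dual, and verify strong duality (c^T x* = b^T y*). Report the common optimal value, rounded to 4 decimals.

The standard primal-dual pair for 'max c^T x s.t. A x <= b, x >= 0' is:
  Dual:  min b^T y  s.t.  A^T y >= c,  y >= 0.

So the dual LP is:
  minimize  9y1 + 5y2 + 16y3
  subject to:
    y1 + y3 >= 2
    y2 + 2y3 >= 5
    y1, y2, y3 >= 0

Solving the primal: x* = (6, 5).
  primal value c^T x* = 37.
Solving the dual: y* = (0, 1, 2).
  dual value b^T y* = 37.
Strong duality: c^T x* = b^T y*. Confirmed.

37


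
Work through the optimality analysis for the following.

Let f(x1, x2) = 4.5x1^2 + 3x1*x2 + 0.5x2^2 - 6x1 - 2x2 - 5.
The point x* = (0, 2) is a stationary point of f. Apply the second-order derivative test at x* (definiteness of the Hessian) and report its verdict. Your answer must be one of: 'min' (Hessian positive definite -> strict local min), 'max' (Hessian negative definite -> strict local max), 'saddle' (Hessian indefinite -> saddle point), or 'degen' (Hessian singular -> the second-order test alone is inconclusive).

Compute the Hessian H = grad^2 f:
  H = [[9, 3], [3, 1]]
Verify stationarity: grad f(x*) = H x* + g = (0, 0).
Eigenvalues of H: 0, 10.
H has a zero eigenvalue (singular; positive semidefinite but not definite), so H is neither positive definite, negative definite, nor indefinite. The second-order test alone is inconclusive -> degen.
(Indeed, f is constant along the null direction of H through x*, so x* is not a strict local extremum.)

degen


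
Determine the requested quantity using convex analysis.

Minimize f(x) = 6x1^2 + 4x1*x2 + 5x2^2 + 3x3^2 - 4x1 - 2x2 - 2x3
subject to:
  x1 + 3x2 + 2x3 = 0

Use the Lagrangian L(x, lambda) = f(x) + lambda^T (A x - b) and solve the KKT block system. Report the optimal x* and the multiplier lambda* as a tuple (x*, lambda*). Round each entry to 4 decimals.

Form the Lagrangian:
  L(x, lambda) = (1/2) x^T Q x + c^T x + lambda^T (A x - b)
Stationarity (grad_x L = 0): Q x + c + A^T lambda = 0.
Primal feasibility: A x = b.

This gives the KKT block system:
  [ Q   A^T ] [ x     ]   [-c ]
  [ A    0  ] [ lambda ] = [ b ]

Solving the linear system:
  x*      = (0.3224, -0.1592, 0.0776)
  lambda* = (0.7673)
  f(x*)   = -0.5633

x* = (0.3224, -0.1592, 0.0776), lambda* = (0.7673)


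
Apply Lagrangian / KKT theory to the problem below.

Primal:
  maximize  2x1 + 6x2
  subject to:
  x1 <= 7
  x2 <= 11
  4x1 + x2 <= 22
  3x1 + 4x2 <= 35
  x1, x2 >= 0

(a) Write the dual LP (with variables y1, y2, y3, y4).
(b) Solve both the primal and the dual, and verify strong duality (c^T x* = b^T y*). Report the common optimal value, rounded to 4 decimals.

The standard primal-dual pair for 'max c^T x s.t. A x <= b, x >= 0' is:
  Dual:  min b^T y  s.t.  A^T y >= c,  y >= 0.

So the dual LP is:
  minimize  7y1 + 11y2 + 22y3 + 35y4
  subject to:
    y1 + 4y3 + 3y4 >= 2
    y2 + y3 + 4y4 >= 6
    y1, y2, y3, y4 >= 0

Solving the primal: x* = (0, 8.75).
  primal value c^T x* = 52.5.
Solving the dual: y* = (0, 0, 0, 1.5).
  dual value b^T y* = 52.5.
Strong duality: c^T x* = b^T y*. Confirmed.

52.5


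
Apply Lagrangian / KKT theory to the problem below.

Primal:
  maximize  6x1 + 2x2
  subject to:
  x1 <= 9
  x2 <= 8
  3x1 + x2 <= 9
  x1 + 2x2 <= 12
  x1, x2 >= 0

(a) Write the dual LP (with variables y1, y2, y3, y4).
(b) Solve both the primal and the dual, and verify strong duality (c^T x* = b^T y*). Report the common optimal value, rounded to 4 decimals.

The standard primal-dual pair for 'max c^T x s.t. A x <= b, x >= 0' is:
  Dual:  min b^T y  s.t.  A^T y >= c,  y >= 0.

So the dual LP is:
  minimize  9y1 + 8y2 + 9y3 + 12y4
  subject to:
    y1 + 3y3 + y4 >= 6
    y2 + y3 + 2y4 >= 2
    y1, y2, y3, y4 >= 0

Solving the primal: x* = (1.2, 5.4).
  primal value c^T x* = 18.
Solving the dual: y* = (0, 0, 2, 0).
  dual value b^T y* = 18.
Strong duality: c^T x* = b^T y*. Confirmed.

18


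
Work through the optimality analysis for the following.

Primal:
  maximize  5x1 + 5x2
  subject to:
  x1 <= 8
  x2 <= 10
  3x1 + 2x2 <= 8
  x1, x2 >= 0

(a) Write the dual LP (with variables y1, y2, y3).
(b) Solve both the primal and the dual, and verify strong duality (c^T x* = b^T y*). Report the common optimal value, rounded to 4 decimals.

The standard primal-dual pair for 'max c^T x s.t. A x <= b, x >= 0' is:
  Dual:  min b^T y  s.t.  A^T y >= c,  y >= 0.

So the dual LP is:
  minimize  8y1 + 10y2 + 8y3
  subject to:
    y1 + 3y3 >= 5
    y2 + 2y3 >= 5
    y1, y2, y3 >= 0

Solving the primal: x* = (0, 4).
  primal value c^T x* = 20.
Solving the dual: y* = (0, 0, 2.5).
  dual value b^T y* = 20.
Strong duality: c^T x* = b^T y*. Confirmed.

20


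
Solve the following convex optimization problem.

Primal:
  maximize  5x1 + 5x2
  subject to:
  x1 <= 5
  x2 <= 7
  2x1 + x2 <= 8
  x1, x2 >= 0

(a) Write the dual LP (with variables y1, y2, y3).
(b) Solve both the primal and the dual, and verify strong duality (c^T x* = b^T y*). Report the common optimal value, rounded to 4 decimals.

The standard primal-dual pair for 'max c^T x s.t. A x <= b, x >= 0' is:
  Dual:  min b^T y  s.t.  A^T y >= c,  y >= 0.

So the dual LP is:
  minimize  5y1 + 7y2 + 8y3
  subject to:
    y1 + 2y3 >= 5
    y2 + y3 >= 5
    y1, y2, y3 >= 0

Solving the primal: x* = (0.5, 7).
  primal value c^T x* = 37.5.
Solving the dual: y* = (0, 2.5, 2.5).
  dual value b^T y* = 37.5.
Strong duality: c^T x* = b^T y*. Confirmed.

37.5


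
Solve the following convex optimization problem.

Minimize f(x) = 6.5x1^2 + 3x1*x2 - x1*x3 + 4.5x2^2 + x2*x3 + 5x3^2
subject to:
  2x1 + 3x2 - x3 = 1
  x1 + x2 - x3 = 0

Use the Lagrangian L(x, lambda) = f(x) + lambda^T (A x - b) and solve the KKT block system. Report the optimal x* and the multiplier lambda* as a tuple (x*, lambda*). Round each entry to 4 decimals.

Form the Lagrangian:
  L(x, lambda) = (1/2) x^T Q x + c^T x + lambda^T (A x - b)
Stationarity (grad_x L = 0): Q x + c + A^T lambda = 0.
Primal feasibility: A x = b.

This gives the KKT block system:
  [ Q   A^T ] [ x     ]   [-c ]
  [ A    0  ] [ lambda ] = [ b ]

Solving the linear system:
  x*      = (-0.0943, 0.5472, 0.4528)
  lambda* = (-5.1321, 10.3019)
  f(x*)   = 2.566

x* = (-0.0943, 0.5472, 0.4528), lambda* = (-5.1321, 10.3019)


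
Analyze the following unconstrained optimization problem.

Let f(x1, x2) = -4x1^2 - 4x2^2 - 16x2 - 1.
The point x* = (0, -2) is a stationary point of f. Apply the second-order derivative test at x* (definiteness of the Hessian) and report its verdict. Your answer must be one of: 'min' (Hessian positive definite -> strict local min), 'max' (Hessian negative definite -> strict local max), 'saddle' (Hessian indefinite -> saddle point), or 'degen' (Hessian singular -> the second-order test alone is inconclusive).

Compute the Hessian H = grad^2 f:
  H = [[-8, 0], [0, -8]]
Verify stationarity: grad f(x*) = H x* + g = (0, 0).
Eigenvalues of H: -8, -8.
Both eigenvalues < 0, so H is negative definite -> x* is a strict local max.

max


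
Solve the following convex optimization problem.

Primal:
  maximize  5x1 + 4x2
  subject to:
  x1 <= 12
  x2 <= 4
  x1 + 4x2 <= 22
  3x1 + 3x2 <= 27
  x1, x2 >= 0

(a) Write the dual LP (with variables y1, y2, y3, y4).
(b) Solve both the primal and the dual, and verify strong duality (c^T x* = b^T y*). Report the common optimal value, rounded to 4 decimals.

The standard primal-dual pair for 'max c^T x s.t. A x <= b, x >= 0' is:
  Dual:  min b^T y  s.t.  A^T y >= c,  y >= 0.

So the dual LP is:
  minimize  12y1 + 4y2 + 22y3 + 27y4
  subject to:
    y1 + y3 + 3y4 >= 5
    y2 + 4y3 + 3y4 >= 4
    y1, y2, y3, y4 >= 0

Solving the primal: x* = (9, 0).
  primal value c^T x* = 45.
Solving the dual: y* = (0, 0, 0, 1.6667).
  dual value b^T y* = 45.
Strong duality: c^T x* = b^T y*. Confirmed.

45


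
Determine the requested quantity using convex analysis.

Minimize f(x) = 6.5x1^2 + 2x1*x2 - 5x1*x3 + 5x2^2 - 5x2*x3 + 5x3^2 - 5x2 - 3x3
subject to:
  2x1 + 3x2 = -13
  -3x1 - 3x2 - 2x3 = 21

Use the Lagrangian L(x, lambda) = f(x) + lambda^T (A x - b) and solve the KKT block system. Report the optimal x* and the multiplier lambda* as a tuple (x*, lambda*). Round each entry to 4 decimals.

Form the Lagrangian:
  L(x, lambda) = (1/2) x^T Q x + c^T x + lambda^T (A x - b)
Stationarity (grad_x L = 0): Q x + c + A^T lambda = 0.
Primal feasibility: A x = b.

This gives the KKT block system:
  [ Q   A^T ] [ x     ]   [-c ]
  [ A    0  ] [ lambda ] = [ b ]

Solving the linear system:
  x*      = (-2.1584, -2.8944, -2.9208)
  lambda* = (4.4135, -3.4721)
  f(x*)   = 76.7625

x* = (-2.1584, -2.8944, -2.9208), lambda* = (4.4135, -3.4721)


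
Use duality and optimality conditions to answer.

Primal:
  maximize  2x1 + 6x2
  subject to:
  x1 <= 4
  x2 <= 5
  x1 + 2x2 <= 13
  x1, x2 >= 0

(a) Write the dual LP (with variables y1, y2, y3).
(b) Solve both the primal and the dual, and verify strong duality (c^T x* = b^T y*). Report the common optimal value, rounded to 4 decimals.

The standard primal-dual pair for 'max c^T x s.t. A x <= b, x >= 0' is:
  Dual:  min b^T y  s.t.  A^T y >= c,  y >= 0.

So the dual LP is:
  minimize  4y1 + 5y2 + 13y3
  subject to:
    y1 + y3 >= 2
    y2 + 2y3 >= 6
    y1, y2, y3 >= 0

Solving the primal: x* = (3, 5).
  primal value c^T x* = 36.
Solving the dual: y* = (0, 2, 2).
  dual value b^T y* = 36.
Strong duality: c^T x* = b^T y*. Confirmed.

36


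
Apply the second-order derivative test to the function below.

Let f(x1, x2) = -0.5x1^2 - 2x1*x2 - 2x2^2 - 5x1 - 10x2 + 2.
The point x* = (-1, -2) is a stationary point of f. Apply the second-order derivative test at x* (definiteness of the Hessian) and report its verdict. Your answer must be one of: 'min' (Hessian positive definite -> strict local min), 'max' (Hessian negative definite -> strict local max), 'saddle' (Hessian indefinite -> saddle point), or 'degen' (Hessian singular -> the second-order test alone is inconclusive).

Compute the Hessian H = grad^2 f:
  H = [[-1, -2], [-2, -4]]
Verify stationarity: grad f(x*) = H x* + g = (0, 0).
Eigenvalues of H: -5, 0.
H has a zero eigenvalue (singular; negative semidefinite but not definite), so H is neither positive definite, negative definite, nor indefinite. The second-order test alone is inconclusive -> degen.
(Indeed, f is constant along the null direction of H through x*, so x* is not a strict local extremum.)

degen


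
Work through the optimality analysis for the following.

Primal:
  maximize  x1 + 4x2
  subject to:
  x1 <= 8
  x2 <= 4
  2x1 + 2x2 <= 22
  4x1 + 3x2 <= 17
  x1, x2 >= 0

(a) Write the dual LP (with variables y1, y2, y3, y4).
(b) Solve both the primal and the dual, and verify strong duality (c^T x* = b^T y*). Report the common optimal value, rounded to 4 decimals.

The standard primal-dual pair for 'max c^T x s.t. A x <= b, x >= 0' is:
  Dual:  min b^T y  s.t.  A^T y >= c,  y >= 0.

So the dual LP is:
  minimize  8y1 + 4y2 + 22y3 + 17y4
  subject to:
    y1 + 2y3 + 4y4 >= 1
    y2 + 2y3 + 3y4 >= 4
    y1, y2, y3, y4 >= 0

Solving the primal: x* = (1.25, 4).
  primal value c^T x* = 17.25.
Solving the dual: y* = (0, 3.25, 0, 0.25).
  dual value b^T y* = 17.25.
Strong duality: c^T x* = b^T y*. Confirmed.

17.25


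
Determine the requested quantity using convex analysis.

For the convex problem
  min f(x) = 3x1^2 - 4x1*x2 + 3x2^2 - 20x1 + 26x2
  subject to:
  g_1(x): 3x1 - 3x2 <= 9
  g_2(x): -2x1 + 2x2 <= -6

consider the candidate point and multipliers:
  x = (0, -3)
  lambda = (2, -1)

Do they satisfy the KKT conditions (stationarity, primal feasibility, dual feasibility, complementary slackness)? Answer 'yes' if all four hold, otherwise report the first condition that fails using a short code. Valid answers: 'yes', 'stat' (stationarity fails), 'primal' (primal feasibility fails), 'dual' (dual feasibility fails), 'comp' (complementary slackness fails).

Gradient of f: grad f(x) = Q x + c = (-8, 8)
Constraint values g_i(x) = a_i^T x - b_i:
  g_1((0, -3)) = 0
  g_2((0, -3)) = 0
Stationarity residual: grad f(x) + sum_i lambda_i a_i = (0, 0)
  -> stationarity OK
Primal feasibility (all g_i <= 0): OK
Dual feasibility (all lambda_i >= 0): FAILS
Complementary slackness (lambda_i * g_i(x) = 0 for all i): OK

Verdict: the first failing condition is dual_feasibility -> dual.

dual


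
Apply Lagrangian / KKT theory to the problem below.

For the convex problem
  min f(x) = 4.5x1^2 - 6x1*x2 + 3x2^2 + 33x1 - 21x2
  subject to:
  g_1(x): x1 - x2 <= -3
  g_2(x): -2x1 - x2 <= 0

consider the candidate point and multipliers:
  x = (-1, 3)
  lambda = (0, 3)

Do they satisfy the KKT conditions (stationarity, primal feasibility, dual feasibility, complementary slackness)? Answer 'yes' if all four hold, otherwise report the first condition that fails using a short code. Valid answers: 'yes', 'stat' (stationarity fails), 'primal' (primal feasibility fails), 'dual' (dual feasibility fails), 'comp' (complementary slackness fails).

Gradient of f: grad f(x) = Q x + c = (6, 3)
Constraint values g_i(x) = a_i^T x - b_i:
  g_1((-1, 3)) = -1
  g_2((-1, 3)) = -1
Stationarity residual: grad f(x) + sum_i lambda_i a_i = (0, 0)
  -> stationarity OK
Primal feasibility (all g_i <= 0): OK
Dual feasibility (all lambda_i >= 0): OK
Complementary slackness (lambda_i * g_i(x) = 0 for all i): FAILS

Verdict: the first failing condition is complementary_slackness -> comp.

comp


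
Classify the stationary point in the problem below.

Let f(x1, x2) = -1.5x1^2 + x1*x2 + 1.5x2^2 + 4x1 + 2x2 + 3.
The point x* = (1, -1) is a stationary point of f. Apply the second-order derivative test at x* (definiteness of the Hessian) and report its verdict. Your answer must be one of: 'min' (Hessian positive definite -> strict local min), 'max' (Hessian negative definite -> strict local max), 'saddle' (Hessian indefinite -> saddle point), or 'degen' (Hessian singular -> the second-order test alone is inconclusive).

Compute the Hessian H = grad^2 f:
  H = [[-3, 1], [1, 3]]
Verify stationarity: grad f(x*) = H x* + g = (0, 0).
Eigenvalues of H: -3.1623, 3.1623.
Eigenvalues have mixed signs, so H is indefinite -> x* is a saddle point.

saddle


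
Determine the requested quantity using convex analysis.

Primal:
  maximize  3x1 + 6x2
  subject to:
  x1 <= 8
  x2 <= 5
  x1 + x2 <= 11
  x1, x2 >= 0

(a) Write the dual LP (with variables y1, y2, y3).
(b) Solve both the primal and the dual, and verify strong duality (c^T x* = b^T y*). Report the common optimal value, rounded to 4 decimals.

The standard primal-dual pair for 'max c^T x s.t. A x <= b, x >= 0' is:
  Dual:  min b^T y  s.t.  A^T y >= c,  y >= 0.

So the dual LP is:
  minimize  8y1 + 5y2 + 11y3
  subject to:
    y1 + y3 >= 3
    y2 + y3 >= 6
    y1, y2, y3 >= 0

Solving the primal: x* = (6, 5).
  primal value c^T x* = 48.
Solving the dual: y* = (0, 3, 3).
  dual value b^T y* = 48.
Strong duality: c^T x* = b^T y*. Confirmed.

48


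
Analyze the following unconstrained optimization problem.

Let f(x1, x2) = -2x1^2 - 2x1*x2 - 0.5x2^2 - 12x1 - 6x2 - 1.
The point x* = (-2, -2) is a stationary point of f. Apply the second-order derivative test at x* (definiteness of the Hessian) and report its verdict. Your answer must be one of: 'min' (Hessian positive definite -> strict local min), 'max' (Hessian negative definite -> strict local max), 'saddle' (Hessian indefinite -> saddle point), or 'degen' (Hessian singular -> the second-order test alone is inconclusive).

Compute the Hessian H = grad^2 f:
  H = [[-4, -2], [-2, -1]]
Verify stationarity: grad f(x*) = H x* + g = (0, 0).
Eigenvalues of H: -5, 0.
H has a zero eigenvalue (singular; negative semidefinite but not definite), so H is neither positive definite, negative definite, nor indefinite. The second-order test alone is inconclusive -> degen.
(Indeed, f is constant along the null direction of H through x*, so x* is not a strict local extremum.)

degen


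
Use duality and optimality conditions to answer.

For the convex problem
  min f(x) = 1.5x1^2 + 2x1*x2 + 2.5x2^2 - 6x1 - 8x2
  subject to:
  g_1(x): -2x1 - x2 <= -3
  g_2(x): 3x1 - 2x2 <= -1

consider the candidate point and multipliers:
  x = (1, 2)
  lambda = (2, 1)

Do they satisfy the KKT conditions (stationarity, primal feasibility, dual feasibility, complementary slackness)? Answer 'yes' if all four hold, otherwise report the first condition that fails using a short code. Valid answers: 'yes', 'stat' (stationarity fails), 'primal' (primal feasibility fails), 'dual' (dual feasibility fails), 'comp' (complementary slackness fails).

Gradient of f: grad f(x) = Q x + c = (1, 4)
Constraint values g_i(x) = a_i^T x - b_i:
  g_1((1, 2)) = -1
  g_2((1, 2)) = 0
Stationarity residual: grad f(x) + sum_i lambda_i a_i = (0, 0)
  -> stationarity OK
Primal feasibility (all g_i <= 0): OK
Dual feasibility (all lambda_i >= 0): OK
Complementary slackness (lambda_i * g_i(x) = 0 for all i): FAILS

Verdict: the first failing condition is complementary_slackness -> comp.

comp


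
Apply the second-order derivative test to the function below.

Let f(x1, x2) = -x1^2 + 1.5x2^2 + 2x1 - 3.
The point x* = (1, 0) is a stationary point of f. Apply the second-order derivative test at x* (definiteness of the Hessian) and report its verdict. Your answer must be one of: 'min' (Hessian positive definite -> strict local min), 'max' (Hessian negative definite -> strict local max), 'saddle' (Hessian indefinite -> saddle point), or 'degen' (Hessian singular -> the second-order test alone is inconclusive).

Compute the Hessian H = grad^2 f:
  H = [[-2, 0], [0, 3]]
Verify stationarity: grad f(x*) = H x* + g = (0, 0).
Eigenvalues of H: -2, 3.
Eigenvalues have mixed signs, so H is indefinite -> x* is a saddle point.

saddle


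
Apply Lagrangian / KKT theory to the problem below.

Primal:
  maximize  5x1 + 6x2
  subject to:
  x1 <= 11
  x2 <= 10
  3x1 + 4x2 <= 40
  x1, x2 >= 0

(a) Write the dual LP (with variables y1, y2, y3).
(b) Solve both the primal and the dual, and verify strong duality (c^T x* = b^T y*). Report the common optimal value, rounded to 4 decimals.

The standard primal-dual pair for 'max c^T x s.t. A x <= b, x >= 0' is:
  Dual:  min b^T y  s.t.  A^T y >= c,  y >= 0.

So the dual LP is:
  minimize  11y1 + 10y2 + 40y3
  subject to:
    y1 + 3y3 >= 5
    y2 + 4y3 >= 6
    y1, y2, y3 >= 0

Solving the primal: x* = (11, 1.75).
  primal value c^T x* = 65.5.
Solving the dual: y* = (0.5, 0, 1.5).
  dual value b^T y* = 65.5.
Strong duality: c^T x* = b^T y*. Confirmed.

65.5


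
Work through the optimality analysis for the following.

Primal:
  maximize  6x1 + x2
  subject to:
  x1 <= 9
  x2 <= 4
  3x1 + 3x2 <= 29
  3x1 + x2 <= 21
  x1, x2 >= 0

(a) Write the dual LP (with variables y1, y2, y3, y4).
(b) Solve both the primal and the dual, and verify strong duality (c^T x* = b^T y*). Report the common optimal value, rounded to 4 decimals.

The standard primal-dual pair for 'max c^T x s.t. A x <= b, x >= 0' is:
  Dual:  min b^T y  s.t.  A^T y >= c,  y >= 0.

So the dual LP is:
  minimize  9y1 + 4y2 + 29y3 + 21y4
  subject to:
    y1 + 3y3 + 3y4 >= 6
    y2 + 3y3 + y4 >= 1
    y1, y2, y3, y4 >= 0

Solving the primal: x* = (7, 0).
  primal value c^T x* = 42.
Solving the dual: y* = (0, 0, 0, 2).
  dual value b^T y* = 42.
Strong duality: c^T x* = b^T y*. Confirmed.

42


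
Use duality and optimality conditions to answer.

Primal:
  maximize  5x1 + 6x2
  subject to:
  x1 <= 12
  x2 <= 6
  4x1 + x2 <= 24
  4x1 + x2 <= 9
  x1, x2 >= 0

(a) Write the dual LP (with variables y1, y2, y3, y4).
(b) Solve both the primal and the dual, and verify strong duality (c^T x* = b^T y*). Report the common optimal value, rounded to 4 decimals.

The standard primal-dual pair for 'max c^T x s.t. A x <= b, x >= 0' is:
  Dual:  min b^T y  s.t.  A^T y >= c,  y >= 0.

So the dual LP is:
  minimize  12y1 + 6y2 + 24y3 + 9y4
  subject to:
    y1 + 4y3 + 4y4 >= 5
    y2 + y3 + y4 >= 6
    y1, y2, y3, y4 >= 0

Solving the primal: x* = (0.75, 6).
  primal value c^T x* = 39.75.
Solving the dual: y* = (0, 4.75, 0, 1.25).
  dual value b^T y* = 39.75.
Strong duality: c^T x* = b^T y*. Confirmed.

39.75


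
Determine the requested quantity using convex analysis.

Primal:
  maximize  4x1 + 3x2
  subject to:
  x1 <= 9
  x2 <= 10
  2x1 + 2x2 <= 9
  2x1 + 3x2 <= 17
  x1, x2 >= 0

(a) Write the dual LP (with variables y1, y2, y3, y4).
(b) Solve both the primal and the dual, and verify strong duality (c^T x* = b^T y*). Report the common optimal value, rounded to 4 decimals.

The standard primal-dual pair for 'max c^T x s.t. A x <= b, x >= 0' is:
  Dual:  min b^T y  s.t.  A^T y >= c,  y >= 0.

So the dual LP is:
  minimize  9y1 + 10y2 + 9y3 + 17y4
  subject to:
    y1 + 2y3 + 2y4 >= 4
    y2 + 2y3 + 3y4 >= 3
    y1, y2, y3, y4 >= 0

Solving the primal: x* = (4.5, 0).
  primal value c^T x* = 18.
Solving the dual: y* = (0, 0, 2, 0).
  dual value b^T y* = 18.
Strong duality: c^T x* = b^T y*. Confirmed.

18


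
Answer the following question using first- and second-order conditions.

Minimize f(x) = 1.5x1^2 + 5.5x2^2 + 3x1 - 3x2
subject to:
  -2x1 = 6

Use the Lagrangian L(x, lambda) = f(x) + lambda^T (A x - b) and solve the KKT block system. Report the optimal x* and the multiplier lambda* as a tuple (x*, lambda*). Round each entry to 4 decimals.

Form the Lagrangian:
  L(x, lambda) = (1/2) x^T Q x + c^T x + lambda^T (A x - b)
Stationarity (grad_x L = 0): Q x + c + A^T lambda = 0.
Primal feasibility: A x = b.

This gives the KKT block system:
  [ Q   A^T ] [ x     ]   [-c ]
  [ A    0  ] [ lambda ] = [ b ]

Solving the linear system:
  x*      = (-3, 0.2727)
  lambda* = (-3)
  f(x*)   = 4.0909

x* = (-3, 0.2727), lambda* = (-3)


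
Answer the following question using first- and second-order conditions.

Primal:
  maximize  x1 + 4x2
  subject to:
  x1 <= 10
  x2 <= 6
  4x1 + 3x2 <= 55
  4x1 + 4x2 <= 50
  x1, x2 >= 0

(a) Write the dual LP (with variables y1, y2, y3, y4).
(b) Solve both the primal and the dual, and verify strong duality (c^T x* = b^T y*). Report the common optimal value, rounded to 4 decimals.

The standard primal-dual pair for 'max c^T x s.t. A x <= b, x >= 0' is:
  Dual:  min b^T y  s.t.  A^T y >= c,  y >= 0.

So the dual LP is:
  minimize  10y1 + 6y2 + 55y3 + 50y4
  subject to:
    y1 + 4y3 + 4y4 >= 1
    y2 + 3y3 + 4y4 >= 4
    y1, y2, y3, y4 >= 0

Solving the primal: x* = (6.5, 6).
  primal value c^T x* = 30.5.
Solving the dual: y* = (0, 3, 0, 0.25).
  dual value b^T y* = 30.5.
Strong duality: c^T x* = b^T y*. Confirmed.

30.5


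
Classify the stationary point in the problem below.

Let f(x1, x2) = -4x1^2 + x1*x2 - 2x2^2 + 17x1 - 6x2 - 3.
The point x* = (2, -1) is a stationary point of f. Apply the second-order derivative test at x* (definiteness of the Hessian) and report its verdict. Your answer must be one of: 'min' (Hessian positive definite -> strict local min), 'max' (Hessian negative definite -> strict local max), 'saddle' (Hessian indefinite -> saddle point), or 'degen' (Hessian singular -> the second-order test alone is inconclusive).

Compute the Hessian H = grad^2 f:
  H = [[-8, 1], [1, -4]]
Verify stationarity: grad f(x*) = H x* + g = (0, 0).
Eigenvalues of H: -8.2361, -3.7639.
Both eigenvalues < 0, so H is negative definite -> x* is a strict local max.

max


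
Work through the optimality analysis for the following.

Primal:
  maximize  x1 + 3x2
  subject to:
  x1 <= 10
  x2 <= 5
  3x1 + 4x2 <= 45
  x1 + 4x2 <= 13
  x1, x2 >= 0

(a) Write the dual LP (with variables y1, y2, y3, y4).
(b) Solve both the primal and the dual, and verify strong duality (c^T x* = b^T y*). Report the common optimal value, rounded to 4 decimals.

The standard primal-dual pair for 'max c^T x s.t. A x <= b, x >= 0' is:
  Dual:  min b^T y  s.t.  A^T y >= c,  y >= 0.

So the dual LP is:
  minimize  10y1 + 5y2 + 45y3 + 13y4
  subject to:
    y1 + 3y3 + y4 >= 1
    y2 + 4y3 + 4y4 >= 3
    y1, y2, y3, y4 >= 0

Solving the primal: x* = (10, 0.75).
  primal value c^T x* = 12.25.
Solving the dual: y* = (0.25, 0, 0, 0.75).
  dual value b^T y* = 12.25.
Strong duality: c^T x* = b^T y*. Confirmed.

12.25


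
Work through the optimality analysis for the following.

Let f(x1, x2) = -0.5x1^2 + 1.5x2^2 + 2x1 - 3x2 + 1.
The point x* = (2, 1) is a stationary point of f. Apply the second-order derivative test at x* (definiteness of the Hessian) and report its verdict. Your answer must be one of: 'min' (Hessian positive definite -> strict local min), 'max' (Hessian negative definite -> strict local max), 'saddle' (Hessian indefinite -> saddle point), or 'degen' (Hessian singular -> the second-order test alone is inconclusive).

Compute the Hessian H = grad^2 f:
  H = [[-1, 0], [0, 3]]
Verify stationarity: grad f(x*) = H x* + g = (0, 0).
Eigenvalues of H: -1, 3.
Eigenvalues have mixed signs, so H is indefinite -> x* is a saddle point.

saddle


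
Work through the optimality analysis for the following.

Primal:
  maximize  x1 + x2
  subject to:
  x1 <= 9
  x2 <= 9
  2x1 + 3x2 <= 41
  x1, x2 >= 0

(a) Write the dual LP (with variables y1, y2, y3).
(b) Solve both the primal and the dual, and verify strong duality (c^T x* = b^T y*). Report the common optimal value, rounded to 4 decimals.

The standard primal-dual pair for 'max c^T x s.t. A x <= b, x >= 0' is:
  Dual:  min b^T y  s.t.  A^T y >= c,  y >= 0.

So the dual LP is:
  minimize  9y1 + 9y2 + 41y3
  subject to:
    y1 + 2y3 >= 1
    y2 + 3y3 >= 1
    y1, y2, y3 >= 0

Solving the primal: x* = (9, 7.6667).
  primal value c^T x* = 16.6667.
Solving the dual: y* = (0.3333, 0, 0.3333).
  dual value b^T y* = 16.6667.
Strong duality: c^T x* = b^T y*. Confirmed.

16.6667


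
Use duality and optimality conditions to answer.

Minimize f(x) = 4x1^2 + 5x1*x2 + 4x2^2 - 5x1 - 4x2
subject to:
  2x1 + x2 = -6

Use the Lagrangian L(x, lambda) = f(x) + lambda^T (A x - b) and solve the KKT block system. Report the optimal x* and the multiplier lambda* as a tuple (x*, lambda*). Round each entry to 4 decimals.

Form the Lagrangian:
  L(x, lambda) = (1/2) x^T Q x + c^T x + lambda^T (A x - b)
Stationarity (grad_x L = 0): Q x + c + A^T lambda = 0.
Primal feasibility: A x = b.

This gives the KKT block system:
  [ Q   A^T ] [ x     ]   [-c ]
  [ A    0  ] [ lambda ] = [ b ]

Solving the linear system:
  x*      = (-3.45, 0.9)
  lambda* = (14.05)
  f(x*)   = 48.975

x* = (-3.45, 0.9), lambda* = (14.05)


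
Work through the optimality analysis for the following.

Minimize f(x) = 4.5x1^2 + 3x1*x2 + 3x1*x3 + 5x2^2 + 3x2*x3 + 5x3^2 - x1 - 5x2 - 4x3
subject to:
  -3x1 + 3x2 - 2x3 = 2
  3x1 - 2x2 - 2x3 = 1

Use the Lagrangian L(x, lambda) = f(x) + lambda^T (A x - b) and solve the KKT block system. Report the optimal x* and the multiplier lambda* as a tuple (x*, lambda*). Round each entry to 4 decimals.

Form the Lagrangian:
  L(x, lambda) = (1/2) x^T Q x + c^T x + lambda^T (A x - b)
Stationarity (grad_x L = 0): Q x + c + A^T lambda = 0.
Primal feasibility: A x = b.

This gives the KKT block system:
  [ Q   A^T ] [ x     ]   [-c ]
  [ A    0  ] [ lambda ] = [ b ]

Solving the linear system:
  x*      = (0.3311, 0.5973, -0.6007)
  lambda* = (-1.4772, -2.1337)
  f(x*)   = 2.0866

x* = (0.3311, 0.5973, -0.6007), lambda* = (-1.4772, -2.1337)


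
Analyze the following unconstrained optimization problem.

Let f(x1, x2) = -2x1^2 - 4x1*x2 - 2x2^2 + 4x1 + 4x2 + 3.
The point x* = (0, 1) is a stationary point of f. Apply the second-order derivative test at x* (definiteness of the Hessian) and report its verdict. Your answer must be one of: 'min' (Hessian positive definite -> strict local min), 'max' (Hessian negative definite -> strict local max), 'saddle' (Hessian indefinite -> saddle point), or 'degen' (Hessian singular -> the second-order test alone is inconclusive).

Compute the Hessian H = grad^2 f:
  H = [[-4, -4], [-4, -4]]
Verify stationarity: grad f(x*) = H x* + g = (0, 0).
Eigenvalues of H: -8, 0.
H has a zero eigenvalue (singular; negative semidefinite but not definite), so H is neither positive definite, negative definite, nor indefinite. The second-order test alone is inconclusive -> degen.
(Indeed, f is constant along the null direction of H through x*, so x* is not a strict local extremum.)

degen


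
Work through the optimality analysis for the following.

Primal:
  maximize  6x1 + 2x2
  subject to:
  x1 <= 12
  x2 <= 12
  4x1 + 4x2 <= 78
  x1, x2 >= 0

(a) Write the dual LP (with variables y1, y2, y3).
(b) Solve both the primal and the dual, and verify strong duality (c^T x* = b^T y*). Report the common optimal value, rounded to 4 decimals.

The standard primal-dual pair for 'max c^T x s.t. A x <= b, x >= 0' is:
  Dual:  min b^T y  s.t.  A^T y >= c,  y >= 0.

So the dual LP is:
  minimize  12y1 + 12y2 + 78y3
  subject to:
    y1 + 4y3 >= 6
    y2 + 4y3 >= 2
    y1, y2, y3 >= 0

Solving the primal: x* = (12, 7.5).
  primal value c^T x* = 87.
Solving the dual: y* = (4, 0, 0.5).
  dual value b^T y* = 87.
Strong duality: c^T x* = b^T y*. Confirmed.

87


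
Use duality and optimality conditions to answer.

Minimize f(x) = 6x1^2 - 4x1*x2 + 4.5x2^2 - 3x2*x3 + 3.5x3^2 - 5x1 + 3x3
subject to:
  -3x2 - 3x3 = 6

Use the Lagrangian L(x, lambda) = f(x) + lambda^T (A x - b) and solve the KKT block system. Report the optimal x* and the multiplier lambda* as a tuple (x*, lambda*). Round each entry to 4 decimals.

Form the Lagrangian:
  L(x, lambda) = (1/2) x^T Q x + c^T x + lambda^T (A x - b)
Stationarity (grad_x L = 0): Q x + c + A^T lambda = 0.
Primal feasibility: A x = b.

This gives the KKT block system:
  [ Q   A^T ] [ x     ]   [-c ]
  [ A    0  ] [ lambda ] = [ b ]

Solving the linear system:
  x*      = (0.1694, -0.7419, -1.2581)
  lambda* = (-1.1935)
  f(x*)   = 1.2702

x* = (0.1694, -0.7419, -1.2581), lambda* = (-1.1935)


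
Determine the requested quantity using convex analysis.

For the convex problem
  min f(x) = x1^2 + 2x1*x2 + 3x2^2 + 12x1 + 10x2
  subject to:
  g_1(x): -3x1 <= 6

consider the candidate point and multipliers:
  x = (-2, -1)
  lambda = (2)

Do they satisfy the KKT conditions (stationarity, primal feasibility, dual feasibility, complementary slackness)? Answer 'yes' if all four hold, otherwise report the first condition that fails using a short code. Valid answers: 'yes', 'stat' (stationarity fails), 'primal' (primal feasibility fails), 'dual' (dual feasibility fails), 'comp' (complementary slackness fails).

Gradient of f: grad f(x) = Q x + c = (6, 0)
Constraint values g_i(x) = a_i^T x - b_i:
  g_1((-2, -1)) = 0
Stationarity residual: grad f(x) + sum_i lambda_i a_i = (0, 0)
  -> stationarity OK
Primal feasibility (all g_i <= 0): OK
Dual feasibility (all lambda_i >= 0): OK
Complementary slackness (lambda_i * g_i(x) = 0 for all i): OK

Verdict: yes, KKT holds.

yes


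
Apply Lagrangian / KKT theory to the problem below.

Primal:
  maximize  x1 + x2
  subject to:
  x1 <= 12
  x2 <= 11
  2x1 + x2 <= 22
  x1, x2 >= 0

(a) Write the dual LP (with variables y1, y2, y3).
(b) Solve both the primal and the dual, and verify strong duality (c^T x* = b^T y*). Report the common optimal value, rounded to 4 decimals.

The standard primal-dual pair for 'max c^T x s.t. A x <= b, x >= 0' is:
  Dual:  min b^T y  s.t.  A^T y >= c,  y >= 0.

So the dual LP is:
  minimize  12y1 + 11y2 + 22y3
  subject to:
    y1 + 2y3 >= 1
    y2 + y3 >= 1
    y1, y2, y3 >= 0

Solving the primal: x* = (5.5, 11).
  primal value c^T x* = 16.5.
Solving the dual: y* = (0, 0.5, 0.5).
  dual value b^T y* = 16.5.
Strong duality: c^T x* = b^T y*. Confirmed.

16.5


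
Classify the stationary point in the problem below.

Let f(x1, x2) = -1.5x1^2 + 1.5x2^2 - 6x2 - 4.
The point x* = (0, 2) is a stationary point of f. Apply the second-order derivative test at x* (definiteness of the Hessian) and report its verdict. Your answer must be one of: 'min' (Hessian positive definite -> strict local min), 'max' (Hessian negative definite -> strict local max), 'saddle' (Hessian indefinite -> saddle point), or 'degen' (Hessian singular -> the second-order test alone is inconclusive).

Compute the Hessian H = grad^2 f:
  H = [[-3, 0], [0, 3]]
Verify stationarity: grad f(x*) = H x* + g = (0, 0).
Eigenvalues of H: -3, 3.
Eigenvalues have mixed signs, so H is indefinite -> x* is a saddle point.

saddle


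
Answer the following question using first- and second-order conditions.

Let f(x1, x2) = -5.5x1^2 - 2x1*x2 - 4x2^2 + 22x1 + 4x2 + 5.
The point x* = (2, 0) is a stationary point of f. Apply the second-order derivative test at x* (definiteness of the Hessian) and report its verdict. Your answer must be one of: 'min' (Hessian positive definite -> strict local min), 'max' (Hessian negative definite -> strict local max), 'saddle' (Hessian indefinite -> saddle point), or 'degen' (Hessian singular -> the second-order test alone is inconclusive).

Compute the Hessian H = grad^2 f:
  H = [[-11, -2], [-2, -8]]
Verify stationarity: grad f(x*) = H x* + g = (0, 0).
Eigenvalues of H: -12, -7.
Both eigenvalues < 0, so H is negative definite -> x* is a strict local max.

max


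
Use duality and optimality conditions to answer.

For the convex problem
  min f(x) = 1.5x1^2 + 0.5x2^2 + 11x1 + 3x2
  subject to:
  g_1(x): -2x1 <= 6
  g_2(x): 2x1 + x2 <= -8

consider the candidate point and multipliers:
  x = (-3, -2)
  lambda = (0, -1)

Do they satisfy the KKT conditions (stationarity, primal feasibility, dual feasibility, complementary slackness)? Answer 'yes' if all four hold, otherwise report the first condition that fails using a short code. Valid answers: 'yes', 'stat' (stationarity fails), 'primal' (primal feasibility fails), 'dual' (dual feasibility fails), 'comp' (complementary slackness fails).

Gradient of f: grad f(x) = Q x + c = (2, 1)
Constraint values g_i(x) = a_i^T x - b_i:
  g_1((-3, -2)) = 0
  g_2((-3, -2)) = 0
Stationarity residual: grad f(x) + sum_i lambda_i a_i = (0, 0)
  -> stationarity OK
Primal feasibility (all g_i <= 0): OK
Dual feasibility (all lambda_i >= 0): FAILS
Complementary slackness (lambda_i * g_i(x) = 0 for all i): OK

Verdict: the first failing condition is dual_feasibility -> dual.

dual


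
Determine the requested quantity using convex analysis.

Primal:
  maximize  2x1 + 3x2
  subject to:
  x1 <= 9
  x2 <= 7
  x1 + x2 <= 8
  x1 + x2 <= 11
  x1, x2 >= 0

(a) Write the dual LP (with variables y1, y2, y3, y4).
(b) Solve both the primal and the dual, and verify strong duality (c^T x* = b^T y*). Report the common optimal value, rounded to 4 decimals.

The standard primal-dual pair for 'max c^T x s.t. A x <= b, x >= 0' is:
  Dual:  min b^T y  s.t.  A^T y >= c,  y >= 0.

So the dual LP is:
  minimize  9y1 + 7y2 + 8y3 + 11y4
  subject to:
    y1 + y3 + y4 >= 2
    y2 + y3 + y4 >= 3
    y1, y2, y3, y4 >= 0

Solving the primal: x* = (1, 7).
  primal value c^T x* = 23.
Solving the dual: y* = (0, 1, 2, 0).
  dual value b^T y* = 23.
Strong duality: c^T x* = b^T y*. Confirmed.

23


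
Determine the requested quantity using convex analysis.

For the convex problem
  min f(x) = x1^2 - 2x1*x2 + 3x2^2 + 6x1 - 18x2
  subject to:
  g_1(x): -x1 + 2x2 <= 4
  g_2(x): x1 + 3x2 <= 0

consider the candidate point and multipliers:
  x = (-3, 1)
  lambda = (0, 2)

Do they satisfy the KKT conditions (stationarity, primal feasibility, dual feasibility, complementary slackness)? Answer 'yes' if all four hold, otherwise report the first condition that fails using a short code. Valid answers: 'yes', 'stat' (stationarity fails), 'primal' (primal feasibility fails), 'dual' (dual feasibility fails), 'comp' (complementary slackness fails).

Gradient of f: grad f(x) = Q x + c = (-2, -6)
Constraint values g_i(x) = a_i^T x - b_i:
  g_1((-3, 1)) = 1
  g_2((-3, 1)) = 0
Stationarity residual: grad f(x) + sum_i lambda_i a_i = (0, 0)
  -> stationarity OK
Primal feasibility (all g_i <= 0): FAILS
Dual feasibility (all lambda_i >= 0): OK
Complementary slackness (lambda_i * g_i(x) = 0 for all i): OK

Verdict: the first failing condition is primal_feasibility -> primal.

primal


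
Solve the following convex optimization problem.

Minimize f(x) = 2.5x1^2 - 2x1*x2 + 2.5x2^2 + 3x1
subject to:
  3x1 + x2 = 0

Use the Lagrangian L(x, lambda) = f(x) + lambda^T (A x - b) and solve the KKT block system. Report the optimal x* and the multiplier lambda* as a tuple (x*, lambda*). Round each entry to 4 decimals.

Form the Lagrangian:
  L(x, lambda) = (1/2) x^T Q x + c^T x + lambda^T (A x - b)
Stationarity (grad_x L = 0): Q x + c + A^T lambda = 0.
Primal feasibility: A x = b.

This gives the KKT block system:
  [ Q   A^T ] [ x     ]   [-c ]
  [ A    0  ] [ lambda ] = [ b ]

Solving the linear system:
  x*      = (-0.0484, 0.1452)
  lambda* = (-0.8226)
  f(x*)   = -0.0726

x* = (-0.0484, 0.1452), lambda* = (-0.8226)
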